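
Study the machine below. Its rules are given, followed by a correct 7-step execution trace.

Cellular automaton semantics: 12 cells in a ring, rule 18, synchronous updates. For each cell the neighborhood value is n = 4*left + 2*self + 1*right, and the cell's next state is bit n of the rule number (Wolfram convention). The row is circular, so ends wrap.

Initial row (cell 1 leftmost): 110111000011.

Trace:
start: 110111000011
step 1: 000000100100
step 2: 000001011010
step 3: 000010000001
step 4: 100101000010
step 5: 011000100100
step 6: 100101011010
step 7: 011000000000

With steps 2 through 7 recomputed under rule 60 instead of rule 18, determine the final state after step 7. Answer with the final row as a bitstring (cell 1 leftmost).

110100101111

(re-executing steps 2..7 under rule 60; state before step 2: 000000100100)
step 2: 000000110110
step 3: 000000101101
step 4: 100000111011
step 5: 010000100110
step 6: 011000110101
step 7: 110100101111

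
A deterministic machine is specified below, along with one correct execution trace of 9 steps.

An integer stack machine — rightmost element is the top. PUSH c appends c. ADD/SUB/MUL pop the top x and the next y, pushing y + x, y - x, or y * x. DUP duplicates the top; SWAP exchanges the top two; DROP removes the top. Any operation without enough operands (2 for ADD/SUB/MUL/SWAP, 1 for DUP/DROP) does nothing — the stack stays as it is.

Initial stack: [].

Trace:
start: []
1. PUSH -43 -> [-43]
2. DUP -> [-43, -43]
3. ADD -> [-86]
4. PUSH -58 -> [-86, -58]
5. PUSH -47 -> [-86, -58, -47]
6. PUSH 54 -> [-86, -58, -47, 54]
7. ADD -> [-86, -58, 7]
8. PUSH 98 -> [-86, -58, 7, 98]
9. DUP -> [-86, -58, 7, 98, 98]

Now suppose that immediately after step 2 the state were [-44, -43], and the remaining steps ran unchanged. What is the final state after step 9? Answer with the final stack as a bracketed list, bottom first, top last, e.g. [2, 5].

state after step 2 := [-44, -43]
3. ADD -> [-87]
4. PUSH -58 -> [-87, -58]
5. PUSH -47 -> [-87, -58, -47]
6. PUSH 54 -> [-87, -58, -47, 54]
7. ADD -> [-87, -58, 7]
8. PUSH 98 -> [-87, -58, 7, 98]
9. DUP -> [-87, -58, 7, 98, 98]

[-87, -58, 7, 98, 98]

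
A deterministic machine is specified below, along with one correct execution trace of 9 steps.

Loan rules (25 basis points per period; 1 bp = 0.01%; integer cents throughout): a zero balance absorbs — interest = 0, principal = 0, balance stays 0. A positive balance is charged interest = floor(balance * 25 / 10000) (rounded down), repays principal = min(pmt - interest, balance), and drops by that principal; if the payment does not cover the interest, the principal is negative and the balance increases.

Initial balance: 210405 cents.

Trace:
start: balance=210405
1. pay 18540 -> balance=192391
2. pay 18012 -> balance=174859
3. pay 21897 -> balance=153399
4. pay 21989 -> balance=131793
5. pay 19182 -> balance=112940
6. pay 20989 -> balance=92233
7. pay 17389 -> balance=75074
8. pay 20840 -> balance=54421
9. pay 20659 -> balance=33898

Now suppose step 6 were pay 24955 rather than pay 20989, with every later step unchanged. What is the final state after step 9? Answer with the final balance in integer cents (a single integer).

(re-executing from step 6 with the substitution; state before step 6: balance=112940)
6. pay 24955 -> balance=88267
7. pay 17389 -> balance=71098
8. pay 20840 -> balance=50435
9. pay 20659 -> balance=29902

29902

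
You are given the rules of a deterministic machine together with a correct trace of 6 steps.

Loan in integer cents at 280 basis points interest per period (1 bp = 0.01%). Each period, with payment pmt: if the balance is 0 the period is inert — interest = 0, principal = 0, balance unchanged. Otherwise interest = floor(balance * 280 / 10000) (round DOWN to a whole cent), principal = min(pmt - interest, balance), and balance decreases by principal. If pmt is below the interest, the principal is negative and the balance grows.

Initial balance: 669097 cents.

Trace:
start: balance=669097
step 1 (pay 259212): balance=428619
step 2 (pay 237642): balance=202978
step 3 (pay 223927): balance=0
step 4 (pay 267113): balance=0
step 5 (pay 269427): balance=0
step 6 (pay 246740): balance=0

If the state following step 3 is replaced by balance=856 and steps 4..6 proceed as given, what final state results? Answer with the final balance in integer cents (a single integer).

0

state after step 3 := balance=856
step 4 (pay 267113): balance=0
step 5 (pay 269427): balance=0
step 6 (pay 246740): balance=0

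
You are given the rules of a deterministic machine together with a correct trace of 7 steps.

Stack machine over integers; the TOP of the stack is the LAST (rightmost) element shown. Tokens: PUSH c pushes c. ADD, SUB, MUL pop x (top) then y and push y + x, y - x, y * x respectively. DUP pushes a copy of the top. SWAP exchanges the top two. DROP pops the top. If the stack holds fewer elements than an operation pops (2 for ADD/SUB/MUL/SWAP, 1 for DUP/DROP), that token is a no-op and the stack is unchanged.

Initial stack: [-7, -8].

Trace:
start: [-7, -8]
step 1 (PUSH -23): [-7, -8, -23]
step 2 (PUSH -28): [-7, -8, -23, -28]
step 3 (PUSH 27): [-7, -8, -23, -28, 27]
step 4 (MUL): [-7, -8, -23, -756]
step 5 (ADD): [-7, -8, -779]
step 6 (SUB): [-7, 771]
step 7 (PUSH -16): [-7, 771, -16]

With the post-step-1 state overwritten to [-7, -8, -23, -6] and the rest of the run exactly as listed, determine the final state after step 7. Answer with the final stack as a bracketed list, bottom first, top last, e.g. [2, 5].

[-7, -8, 739, -16]

state after step 1 := [-7, -8, -23, -6]
step 2 (PUSH -28): [-7, -8, -23, -6, -28]
step 3 (PUSH 27): [-7, -8, -23, -6, -28, 27]
step 4 (MUL): [-7, -8, -23, -6, -756]
step 5 (ADD): [-7, -8, -23, -762]
step 6 (SUB): [-7, -8, 739]
step 7 (PUSH -16): [-7, -8, 739, -16]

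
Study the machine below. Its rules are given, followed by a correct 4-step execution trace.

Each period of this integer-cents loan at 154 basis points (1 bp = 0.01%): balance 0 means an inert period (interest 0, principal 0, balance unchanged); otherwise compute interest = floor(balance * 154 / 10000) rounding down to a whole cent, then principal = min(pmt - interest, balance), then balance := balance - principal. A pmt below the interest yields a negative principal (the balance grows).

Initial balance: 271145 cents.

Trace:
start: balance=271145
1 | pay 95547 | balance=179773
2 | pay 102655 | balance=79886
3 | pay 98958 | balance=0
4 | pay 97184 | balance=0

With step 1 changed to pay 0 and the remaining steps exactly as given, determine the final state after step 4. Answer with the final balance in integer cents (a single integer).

(re-executing from step 1 with the substitution; state before step 1: balance=271145)
1 | pay 0 | balance=275320
2 | pay 102655 | balance=176904
3 | pay 98958 | balance=80670
4 | pay 97184 | balance=0

0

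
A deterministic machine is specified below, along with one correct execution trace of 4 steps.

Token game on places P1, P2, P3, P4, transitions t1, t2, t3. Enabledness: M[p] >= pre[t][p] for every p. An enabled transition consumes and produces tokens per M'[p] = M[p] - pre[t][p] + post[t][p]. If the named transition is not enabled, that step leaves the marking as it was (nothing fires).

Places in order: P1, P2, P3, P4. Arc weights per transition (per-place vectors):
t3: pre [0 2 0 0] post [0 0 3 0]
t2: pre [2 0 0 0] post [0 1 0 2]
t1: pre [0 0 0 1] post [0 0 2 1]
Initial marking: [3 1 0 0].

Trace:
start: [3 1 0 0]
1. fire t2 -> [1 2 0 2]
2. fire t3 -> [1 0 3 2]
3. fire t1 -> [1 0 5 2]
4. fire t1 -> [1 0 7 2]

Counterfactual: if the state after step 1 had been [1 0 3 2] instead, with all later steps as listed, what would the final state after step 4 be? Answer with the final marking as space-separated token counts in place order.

state after step 1 := [1 0 3 2]
2. fire t3 -> [1 0 3 2]
3. fire t1 -> [1 0 5 2]
4. fire t1 -> [1 0 7 2]

1 0 7 2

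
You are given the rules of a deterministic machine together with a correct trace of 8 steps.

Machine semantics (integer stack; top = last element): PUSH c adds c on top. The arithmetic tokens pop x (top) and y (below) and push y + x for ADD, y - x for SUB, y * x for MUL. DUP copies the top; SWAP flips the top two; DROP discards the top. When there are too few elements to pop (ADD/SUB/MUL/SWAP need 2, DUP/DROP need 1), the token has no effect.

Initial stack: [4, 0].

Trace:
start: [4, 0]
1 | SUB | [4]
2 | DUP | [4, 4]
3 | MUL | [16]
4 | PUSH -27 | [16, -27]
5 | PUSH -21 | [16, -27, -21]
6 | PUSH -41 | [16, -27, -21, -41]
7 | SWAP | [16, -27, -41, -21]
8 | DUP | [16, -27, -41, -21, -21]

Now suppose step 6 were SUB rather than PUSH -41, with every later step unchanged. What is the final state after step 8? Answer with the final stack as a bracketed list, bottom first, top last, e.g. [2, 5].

(re-executing from step 6 with the substitution; state before step 6: [16, -27, -21])
6 | SUB | [16, -6]
7 | SWAP | [-6, 16]
8 | DUP | [-6, 16, 16]

[-6, 16, 16]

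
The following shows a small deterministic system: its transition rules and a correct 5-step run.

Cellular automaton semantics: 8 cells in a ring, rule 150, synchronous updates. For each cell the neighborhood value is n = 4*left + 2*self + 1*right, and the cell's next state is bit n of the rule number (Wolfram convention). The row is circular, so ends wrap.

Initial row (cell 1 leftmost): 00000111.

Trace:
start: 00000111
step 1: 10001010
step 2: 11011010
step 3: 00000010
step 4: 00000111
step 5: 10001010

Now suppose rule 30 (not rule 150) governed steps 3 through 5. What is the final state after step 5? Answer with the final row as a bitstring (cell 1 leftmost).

(re-executing steps 3..5 under rule 30; state before step 3: 11011010)
step 3: 10010010
step 4: 11111110
step 5: 10000000

10000000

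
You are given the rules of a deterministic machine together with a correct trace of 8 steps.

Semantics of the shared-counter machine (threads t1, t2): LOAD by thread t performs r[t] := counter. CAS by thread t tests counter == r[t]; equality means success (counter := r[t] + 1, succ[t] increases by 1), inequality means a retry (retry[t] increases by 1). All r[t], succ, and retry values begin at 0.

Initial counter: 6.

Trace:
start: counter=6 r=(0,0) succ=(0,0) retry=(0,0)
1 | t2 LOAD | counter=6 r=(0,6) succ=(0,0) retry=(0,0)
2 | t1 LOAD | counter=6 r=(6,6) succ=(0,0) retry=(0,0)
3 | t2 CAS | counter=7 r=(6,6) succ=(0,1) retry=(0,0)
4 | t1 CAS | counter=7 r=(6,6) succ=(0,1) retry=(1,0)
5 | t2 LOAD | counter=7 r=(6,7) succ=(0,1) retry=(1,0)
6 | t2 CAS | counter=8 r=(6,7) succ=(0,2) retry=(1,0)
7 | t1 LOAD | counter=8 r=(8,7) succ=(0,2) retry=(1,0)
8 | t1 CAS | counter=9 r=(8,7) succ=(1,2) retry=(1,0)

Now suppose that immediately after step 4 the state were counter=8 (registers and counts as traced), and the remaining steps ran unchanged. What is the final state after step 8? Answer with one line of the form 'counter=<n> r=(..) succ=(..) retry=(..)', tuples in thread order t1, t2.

counter=10 r=(9,8) succ=(1,2) retry=(1,0)

state after step 4 := counter=8 r=(6,6) succ=(0,1) retry=(1,0)
5 | t2 LOAD | counter=8 r=(6,8) succ=(0,1) retry=(1,0)
6 | t2 CAS | counter=9 r=(6,8) succ=(0,2) retry=(1,0)
7 | t1 LOAD | counter=9 r=(9,8) succ=(0,2) retry=(1,0)
8 | t1 CAS | counter=10 r=(9,8) succ=(1,2) retry=(1,0)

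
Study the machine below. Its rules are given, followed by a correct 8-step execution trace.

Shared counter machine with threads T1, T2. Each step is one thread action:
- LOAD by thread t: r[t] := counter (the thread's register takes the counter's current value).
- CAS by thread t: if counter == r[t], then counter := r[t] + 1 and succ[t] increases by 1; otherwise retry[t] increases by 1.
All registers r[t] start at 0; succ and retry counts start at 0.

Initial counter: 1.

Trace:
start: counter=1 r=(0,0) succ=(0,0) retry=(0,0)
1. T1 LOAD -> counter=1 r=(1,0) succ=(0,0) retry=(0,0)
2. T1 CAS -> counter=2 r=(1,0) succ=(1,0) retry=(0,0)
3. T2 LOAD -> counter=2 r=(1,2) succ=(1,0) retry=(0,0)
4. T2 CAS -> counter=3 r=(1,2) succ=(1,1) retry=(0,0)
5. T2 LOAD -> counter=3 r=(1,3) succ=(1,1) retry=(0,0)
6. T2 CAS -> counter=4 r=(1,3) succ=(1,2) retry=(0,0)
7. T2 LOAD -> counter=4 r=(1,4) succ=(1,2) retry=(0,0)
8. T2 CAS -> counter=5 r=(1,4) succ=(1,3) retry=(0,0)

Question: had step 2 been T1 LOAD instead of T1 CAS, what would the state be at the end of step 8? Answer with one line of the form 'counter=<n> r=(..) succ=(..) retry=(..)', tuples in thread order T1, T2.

counter=4 r=(1,3) succ=(0,3) retry=(0,0)

(re-executing from step 2 with the substitution; state before step 2: counter=1 r=(1,0) succ=(0,0) retry=(0,0))
2. T1 LOAD -> counter=1 r=(1,0) succ=(0,0) retry=(0,0)
3. T2 LOAD -> counter=1 r=(1,1) succ=(0,0) retry=(0,0)
4. T2 CAS -> counter=2 r=(1,1) succ=(0,1) retry=(0,0)
5. T2 LOAD -> counter=2 r=(1,2) succ=(0,1) retry=(0,0)
6. T2 CAS -> counter=3 r=(1,2) succ=(0,2) retry=(0,0)
7. T2 LOAD -> counter=3 r=(1,3) succ=(0,2) retry=(0,0)
8. T2 CAS -> counter=4 r=(1,3) succ=(0,3) retry=(0,0)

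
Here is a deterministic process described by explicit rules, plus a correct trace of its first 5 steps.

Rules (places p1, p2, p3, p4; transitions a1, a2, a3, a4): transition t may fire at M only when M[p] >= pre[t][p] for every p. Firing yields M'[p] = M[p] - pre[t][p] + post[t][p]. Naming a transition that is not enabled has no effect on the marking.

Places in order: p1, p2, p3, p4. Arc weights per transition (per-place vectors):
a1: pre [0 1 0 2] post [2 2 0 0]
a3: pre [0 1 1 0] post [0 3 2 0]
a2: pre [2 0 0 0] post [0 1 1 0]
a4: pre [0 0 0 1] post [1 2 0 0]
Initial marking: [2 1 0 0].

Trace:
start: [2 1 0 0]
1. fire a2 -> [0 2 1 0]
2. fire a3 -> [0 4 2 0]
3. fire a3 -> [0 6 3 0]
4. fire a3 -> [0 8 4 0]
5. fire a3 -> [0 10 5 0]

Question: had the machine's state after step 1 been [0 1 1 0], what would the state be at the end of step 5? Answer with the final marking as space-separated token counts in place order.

0 9 5 0

state after step 1 := [0 1 1 0]
2. fire a3 -> [0 3 2 0]
3. fire a3 -> [0 5 3 0]
4. fire a3 -> [0 7 4 0]
5. fire a3 -> [0 9 5 0]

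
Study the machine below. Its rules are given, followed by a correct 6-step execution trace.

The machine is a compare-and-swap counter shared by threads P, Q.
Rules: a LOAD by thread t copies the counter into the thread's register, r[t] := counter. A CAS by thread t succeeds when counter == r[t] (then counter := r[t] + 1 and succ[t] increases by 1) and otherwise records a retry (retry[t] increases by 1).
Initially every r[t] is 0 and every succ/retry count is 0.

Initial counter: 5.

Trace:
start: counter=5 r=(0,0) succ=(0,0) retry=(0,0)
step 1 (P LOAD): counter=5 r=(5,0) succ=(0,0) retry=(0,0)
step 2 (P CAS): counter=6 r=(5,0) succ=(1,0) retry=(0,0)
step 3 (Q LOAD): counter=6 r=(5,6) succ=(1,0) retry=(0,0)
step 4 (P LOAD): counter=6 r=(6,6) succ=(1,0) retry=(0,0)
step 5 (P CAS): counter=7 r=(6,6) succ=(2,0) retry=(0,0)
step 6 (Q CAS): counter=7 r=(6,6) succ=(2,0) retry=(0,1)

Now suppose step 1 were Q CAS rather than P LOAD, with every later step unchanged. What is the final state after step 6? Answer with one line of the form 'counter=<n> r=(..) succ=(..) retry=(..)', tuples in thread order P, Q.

(re-executing from step 1 with the substitution; state before step 1: counter=5 r=(0,0) succ=(0,0) retry=(0,0))
step 1 (Q CAS): counter=5 r=(0,0) succ=(0,0) retry=(0,1)
step 2 (P CAS): counter=5 r=(0,0) succ=(0,0) retry=(1,1)
step 3 (Q LOAD): counter=5 r=(0,5) succ=(0,0) retry=(1,1)
step 4 (P LOAD): counter=5 r=(5,5) succ=(0,0) retry=(1,1)
step 5 (P CAS): counter=6 r=(5,5) succ=(1,0) retry=(1,1)
step 6 (Q CAS): counter=6 r=(5,5) succ=(1,0) retry=(1,2)

counter=6 r=(5,5) succ=(1,0) retry=(1,2)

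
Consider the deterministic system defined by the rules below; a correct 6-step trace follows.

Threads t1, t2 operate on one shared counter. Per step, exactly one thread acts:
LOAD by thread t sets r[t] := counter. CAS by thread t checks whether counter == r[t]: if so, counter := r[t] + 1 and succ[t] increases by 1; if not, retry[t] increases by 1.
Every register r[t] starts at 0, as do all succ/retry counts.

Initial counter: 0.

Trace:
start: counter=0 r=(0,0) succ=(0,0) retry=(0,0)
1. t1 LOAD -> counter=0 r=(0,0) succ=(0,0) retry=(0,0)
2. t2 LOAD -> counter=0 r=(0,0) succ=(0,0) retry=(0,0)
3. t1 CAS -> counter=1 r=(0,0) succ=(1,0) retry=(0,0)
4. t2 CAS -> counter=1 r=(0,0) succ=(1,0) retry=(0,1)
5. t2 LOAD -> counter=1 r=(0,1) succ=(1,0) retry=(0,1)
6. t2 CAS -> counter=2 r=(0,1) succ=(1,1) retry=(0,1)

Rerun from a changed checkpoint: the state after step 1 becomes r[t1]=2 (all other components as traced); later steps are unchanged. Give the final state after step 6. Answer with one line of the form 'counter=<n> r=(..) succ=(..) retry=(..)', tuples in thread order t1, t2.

state after step 1 := counter=0 r=(2,0) succ=(0,0) retry=(0,0)
2. t2 LOAD -> counter=0 r=(2,0) succ=(0,0) retry=(0,0)
3. t1 CAS -> counter=0 r=(2,0) succ=(0,0) retry=(1,0)
4. t2 CAS -> counter=1 r=(2,0) succ=(0,1) retry=(1,0)
5. t2 LOAD -> counter=1 r=(2,1) succ=(0,1) retry=(1,0)
6. t2 CAS -> counter=2 r=(2,1) succ=(0,2) retry=(1,0)

counter=2 r=(2,1) succ=(0,2) retry=(1,0)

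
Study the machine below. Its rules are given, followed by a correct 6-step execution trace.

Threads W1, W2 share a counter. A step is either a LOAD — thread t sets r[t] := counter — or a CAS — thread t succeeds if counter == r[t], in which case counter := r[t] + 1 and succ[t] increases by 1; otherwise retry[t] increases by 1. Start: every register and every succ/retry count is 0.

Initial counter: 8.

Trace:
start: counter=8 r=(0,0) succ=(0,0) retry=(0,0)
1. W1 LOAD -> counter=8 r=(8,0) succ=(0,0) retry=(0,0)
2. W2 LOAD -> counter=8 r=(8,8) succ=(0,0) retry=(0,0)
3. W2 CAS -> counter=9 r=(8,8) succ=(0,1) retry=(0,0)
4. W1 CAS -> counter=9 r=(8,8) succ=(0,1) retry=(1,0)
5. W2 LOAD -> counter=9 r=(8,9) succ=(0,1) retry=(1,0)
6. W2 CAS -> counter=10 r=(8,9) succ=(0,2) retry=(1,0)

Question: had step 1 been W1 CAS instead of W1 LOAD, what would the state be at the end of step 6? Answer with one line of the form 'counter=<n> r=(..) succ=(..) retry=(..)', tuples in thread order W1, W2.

(re-executing from step 1 with the substitution; state before step 1: counter=8 r=(0,0) succ=(0,0) retry=(0,0))
1. W1 CAS -> counter=8 r=(0,0) succ=(0,0) retry=(1,0)
2. W2 LOAD -> counter=8 r=(0,8) succ=(0,0) retry=(1,0)
3. W2 CAS -> counter=9 r=(0,8) succ=(0,1) retry=(1,0)
4. W1 CAS -> counter=9 r=(0,8) succ=(0,1) retry=(2,0)
5. W2 LOAD -> counter=9 r=(0,9) succ=(0,1) retry=(2,0)
6. W2 CAS -> counter=10 r=(0,9) succ=(0,2) retry=(2,0)

counter=10 r=(0,9) succ=(0,2) retry=(2,0)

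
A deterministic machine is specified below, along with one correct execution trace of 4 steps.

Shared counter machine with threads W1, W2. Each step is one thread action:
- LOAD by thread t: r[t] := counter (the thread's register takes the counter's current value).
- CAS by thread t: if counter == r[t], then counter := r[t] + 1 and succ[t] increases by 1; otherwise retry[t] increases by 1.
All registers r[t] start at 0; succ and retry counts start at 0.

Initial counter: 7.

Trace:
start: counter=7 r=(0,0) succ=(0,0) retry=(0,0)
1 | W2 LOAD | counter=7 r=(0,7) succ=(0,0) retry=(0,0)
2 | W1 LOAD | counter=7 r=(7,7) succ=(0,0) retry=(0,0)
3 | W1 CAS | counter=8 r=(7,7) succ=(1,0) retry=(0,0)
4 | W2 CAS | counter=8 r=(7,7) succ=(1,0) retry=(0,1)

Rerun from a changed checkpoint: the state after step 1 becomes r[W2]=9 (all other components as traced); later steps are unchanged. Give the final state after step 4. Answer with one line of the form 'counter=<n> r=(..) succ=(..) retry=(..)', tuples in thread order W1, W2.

state after step 1 := counter=7 r=(0,9) succ=(0,0) retry=(0,0)
2 | W1 LOAD | counter=7 r=(7,9) succ=(0,0) retry=(0,0)
3 | W1 CAS | counter=8 r=(7,9) succ=(1,0) retry=(0,0)
4 | W2 CAS | counter=8 r=(7,9) succ=(1,0) retry=(0,1)

counter=8 r=(7,9) succ=(1,0) retry=(0,1)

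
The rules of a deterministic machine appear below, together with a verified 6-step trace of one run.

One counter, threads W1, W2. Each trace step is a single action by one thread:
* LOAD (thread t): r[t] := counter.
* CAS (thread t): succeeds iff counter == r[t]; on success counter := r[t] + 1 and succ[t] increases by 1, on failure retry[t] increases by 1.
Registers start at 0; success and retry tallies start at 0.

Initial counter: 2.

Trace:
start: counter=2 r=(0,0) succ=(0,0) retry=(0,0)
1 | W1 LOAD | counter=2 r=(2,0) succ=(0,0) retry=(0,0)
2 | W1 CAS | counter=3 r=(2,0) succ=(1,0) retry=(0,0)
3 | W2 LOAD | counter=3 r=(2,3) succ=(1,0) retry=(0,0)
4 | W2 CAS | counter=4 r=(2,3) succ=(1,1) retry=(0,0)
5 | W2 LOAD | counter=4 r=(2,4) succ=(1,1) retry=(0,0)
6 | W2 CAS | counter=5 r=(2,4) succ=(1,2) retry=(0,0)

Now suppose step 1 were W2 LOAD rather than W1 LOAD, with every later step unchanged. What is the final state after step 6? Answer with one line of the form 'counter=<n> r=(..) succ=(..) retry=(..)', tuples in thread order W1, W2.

(re-executing from step 1 with the substitution; state before step 1: counter=2 r=(0,0) succ=(0,0) retry=(0,0))
1 | W2 LOAD | counter=2 r=(0,2) succ=(0,0) retry=(0,0)
2 | W1 CAS | counter=2 r=(0,2) succ=(0,0) retry=(1,0)
3 | W2 LOAD | counter=2 r=(0,2) succ=(0,0) retry=(1,0)
4 | W2 CAS | counter=3 r=(0,2) succ=(0,1) retry=(1,0)
5 | W2 LOAD | counter=3 r=(0,3) succ=(0,1) retry=(1,0)
6 | W2 CAS | counter=4 r=(0,3) succ=(0,2) retry=(1,0)

counter=4 r=(0,3) succ=(0,2) retry=(1,0)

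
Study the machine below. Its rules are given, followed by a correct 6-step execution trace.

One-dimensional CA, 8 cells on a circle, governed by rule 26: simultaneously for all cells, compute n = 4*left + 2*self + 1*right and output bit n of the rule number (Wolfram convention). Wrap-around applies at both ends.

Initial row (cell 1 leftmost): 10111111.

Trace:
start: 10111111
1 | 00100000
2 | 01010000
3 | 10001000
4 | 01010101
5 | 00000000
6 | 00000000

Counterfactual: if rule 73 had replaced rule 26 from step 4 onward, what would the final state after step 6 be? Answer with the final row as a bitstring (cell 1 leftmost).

00100010

(re-executing steps 4..6 under rule 73; state before step 4: 10001000)
4 | 00100010
5 | 10001000
6 | 00100010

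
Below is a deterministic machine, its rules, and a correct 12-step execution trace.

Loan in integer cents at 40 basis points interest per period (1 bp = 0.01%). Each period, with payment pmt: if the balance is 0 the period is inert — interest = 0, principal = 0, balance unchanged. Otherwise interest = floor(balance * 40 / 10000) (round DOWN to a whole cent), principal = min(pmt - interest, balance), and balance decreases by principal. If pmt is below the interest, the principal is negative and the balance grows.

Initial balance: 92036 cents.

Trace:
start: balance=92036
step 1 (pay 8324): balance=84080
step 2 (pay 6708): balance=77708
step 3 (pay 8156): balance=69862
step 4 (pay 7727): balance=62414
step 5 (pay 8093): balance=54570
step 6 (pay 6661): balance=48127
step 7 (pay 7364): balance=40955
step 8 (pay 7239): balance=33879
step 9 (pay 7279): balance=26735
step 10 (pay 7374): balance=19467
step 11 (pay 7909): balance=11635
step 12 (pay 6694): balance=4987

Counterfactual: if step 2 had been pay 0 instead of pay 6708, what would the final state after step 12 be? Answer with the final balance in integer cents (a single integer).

(re-executing from step 2 with the substitution; state before step 2: balance=84080)
step 2 (pay 0): balance=84416
step 3 (pay 8156): balance=76597
step 4 (pay 7727): balance=69176
step 5 (pay 8093): balance=61359
step 6 (pay 6661): balance=54943
step 7 (pay 7364): balance=47798
step 8 (pay 7239): balance=40750
step 9 (pay 7279): balance=33634
step 10 (pay 7374): balance=26394
step 11 (pay 7909): balance=18590
step 12 (pay 6694): balance=11970

11970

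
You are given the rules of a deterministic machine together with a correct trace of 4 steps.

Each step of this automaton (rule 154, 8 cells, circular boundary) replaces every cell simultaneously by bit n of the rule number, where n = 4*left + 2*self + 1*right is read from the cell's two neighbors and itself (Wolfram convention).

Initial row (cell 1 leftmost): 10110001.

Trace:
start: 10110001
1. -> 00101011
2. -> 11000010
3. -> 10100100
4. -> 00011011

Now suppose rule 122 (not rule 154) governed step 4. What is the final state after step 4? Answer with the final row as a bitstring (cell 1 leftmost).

01011011

(re-executing step 4 under rule 122; state before step 4: 10100100)
4. -> 01011011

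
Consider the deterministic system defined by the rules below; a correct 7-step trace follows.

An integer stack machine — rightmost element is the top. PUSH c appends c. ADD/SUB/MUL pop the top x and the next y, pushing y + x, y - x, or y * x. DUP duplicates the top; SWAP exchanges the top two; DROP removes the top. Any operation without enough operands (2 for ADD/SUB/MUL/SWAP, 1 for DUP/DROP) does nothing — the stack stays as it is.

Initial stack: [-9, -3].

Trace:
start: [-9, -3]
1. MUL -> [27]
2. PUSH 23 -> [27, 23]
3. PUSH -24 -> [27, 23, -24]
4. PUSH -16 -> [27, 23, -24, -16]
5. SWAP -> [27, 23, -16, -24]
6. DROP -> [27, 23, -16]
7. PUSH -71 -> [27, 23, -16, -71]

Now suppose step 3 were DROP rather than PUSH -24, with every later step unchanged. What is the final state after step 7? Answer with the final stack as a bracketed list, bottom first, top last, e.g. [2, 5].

[-16, -71]

(re-executing from step 3 with the substitution; state before step 3: [27, 23])
3. DROP -> [27]
4. PUSH -16 -> [27, -16]
5. SWAP -> [-16, 27]
6. DROP -> [-16]
7. PUSH -71 -> [-16, -71]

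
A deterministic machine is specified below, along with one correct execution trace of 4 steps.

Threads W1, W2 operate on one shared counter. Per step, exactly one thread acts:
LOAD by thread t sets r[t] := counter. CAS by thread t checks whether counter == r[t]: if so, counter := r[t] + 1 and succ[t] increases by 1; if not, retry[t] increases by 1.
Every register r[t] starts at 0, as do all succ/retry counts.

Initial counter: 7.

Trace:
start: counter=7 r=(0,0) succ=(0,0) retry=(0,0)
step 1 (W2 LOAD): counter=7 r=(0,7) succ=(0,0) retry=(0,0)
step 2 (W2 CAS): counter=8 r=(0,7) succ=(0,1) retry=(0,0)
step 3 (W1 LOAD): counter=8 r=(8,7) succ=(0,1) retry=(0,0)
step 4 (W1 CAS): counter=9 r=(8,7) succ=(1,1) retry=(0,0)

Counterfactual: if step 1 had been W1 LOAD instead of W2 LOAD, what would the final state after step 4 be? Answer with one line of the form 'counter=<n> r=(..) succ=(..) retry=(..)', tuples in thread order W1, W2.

(re-executing from step 1 with the substitution; state before step 1: counter=7 r=(0,0) succ=(0,0) retry=(0,0))
step 1 (W1 LOAD): counter=7 r=(7,0) succ=(0,0) retry=(0,0)
step 2 (W2 CAS): counter=7 r=(7,0) succ=(0,0) retry=(0,1)
step 3 (W1 LOAD): counter=7 r=(7,0) succ=(0,0) retry=(0,1)
step 4 (W1 CAS): counter=8 r=(7,0) succ=(1,0) retry=(0,1)

counter=8 r=(7,0) succ=(1,0) retry=(0,1)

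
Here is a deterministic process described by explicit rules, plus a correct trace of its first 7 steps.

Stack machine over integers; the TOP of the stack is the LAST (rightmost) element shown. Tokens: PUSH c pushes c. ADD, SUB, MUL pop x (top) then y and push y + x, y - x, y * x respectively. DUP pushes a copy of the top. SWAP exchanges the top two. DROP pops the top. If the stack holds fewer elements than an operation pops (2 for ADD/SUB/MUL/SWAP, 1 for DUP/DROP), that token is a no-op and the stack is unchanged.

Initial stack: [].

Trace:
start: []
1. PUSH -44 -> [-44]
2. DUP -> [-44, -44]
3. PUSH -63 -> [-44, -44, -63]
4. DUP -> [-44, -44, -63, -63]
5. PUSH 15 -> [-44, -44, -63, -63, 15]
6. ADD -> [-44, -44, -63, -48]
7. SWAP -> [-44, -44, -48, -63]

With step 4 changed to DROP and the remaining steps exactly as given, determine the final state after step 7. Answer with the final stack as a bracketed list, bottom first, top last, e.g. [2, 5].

[-29, -44]

(re-executing from step 4 with the substitution; state before step 4: [-44, -44, -63])
4. DROP -> [-44, -44]
5. PUSH 15 -> [-44, -44, 15]
6. ADD -> [-44, -29]
7. SWAP -> [-29, -44]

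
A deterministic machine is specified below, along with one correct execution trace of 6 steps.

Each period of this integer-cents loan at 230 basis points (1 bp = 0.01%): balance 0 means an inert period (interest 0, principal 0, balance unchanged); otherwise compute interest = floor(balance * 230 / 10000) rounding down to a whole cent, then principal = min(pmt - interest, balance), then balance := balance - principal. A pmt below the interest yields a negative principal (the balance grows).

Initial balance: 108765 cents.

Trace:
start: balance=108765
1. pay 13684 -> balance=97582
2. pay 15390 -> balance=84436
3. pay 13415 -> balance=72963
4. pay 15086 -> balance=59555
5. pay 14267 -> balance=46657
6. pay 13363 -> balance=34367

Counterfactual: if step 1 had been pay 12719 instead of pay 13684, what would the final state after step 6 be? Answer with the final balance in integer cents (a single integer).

(re-executing from step 1 with the substitution; state before step 1: balance=108765)
1. pay 12719 -> balance=98547
2. pay 15390 -> balance=85423
3. pay 13415 -> balance=73972
4. pay 15086 -> balance=60587
5. pay 14267 -> balance=47713
6. pay 13363 -> balance=35447

35447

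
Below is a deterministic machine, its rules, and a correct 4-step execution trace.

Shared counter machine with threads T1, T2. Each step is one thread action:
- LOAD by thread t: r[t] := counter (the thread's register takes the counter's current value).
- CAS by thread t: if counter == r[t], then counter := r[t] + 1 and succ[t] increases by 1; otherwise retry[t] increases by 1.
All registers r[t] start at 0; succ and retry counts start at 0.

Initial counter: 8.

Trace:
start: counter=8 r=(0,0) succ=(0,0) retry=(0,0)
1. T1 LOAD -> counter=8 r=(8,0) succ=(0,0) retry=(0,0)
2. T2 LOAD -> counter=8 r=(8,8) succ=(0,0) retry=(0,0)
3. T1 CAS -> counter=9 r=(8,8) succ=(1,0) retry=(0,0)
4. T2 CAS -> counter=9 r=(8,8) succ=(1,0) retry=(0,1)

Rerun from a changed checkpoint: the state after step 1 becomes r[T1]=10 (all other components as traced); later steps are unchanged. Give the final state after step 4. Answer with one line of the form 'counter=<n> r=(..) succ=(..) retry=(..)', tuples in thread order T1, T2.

counter=9 r=(10,8) succ=(0,1) retry=(1,0)

state after step 1 := counter=8 r=(10,0) succ=(0,0) retry=(0,0)
2. T2 LOAD -> counter=8 r=(10,8) succ=(0,0) retry=(0,0)
3. T1 CAS -> counter=8 r=(10,8) succ=(0,0) retry=(1,0)
4. T2 CAS -> counter=9 r=(10,8) succ=(0,1) retry=(1,0)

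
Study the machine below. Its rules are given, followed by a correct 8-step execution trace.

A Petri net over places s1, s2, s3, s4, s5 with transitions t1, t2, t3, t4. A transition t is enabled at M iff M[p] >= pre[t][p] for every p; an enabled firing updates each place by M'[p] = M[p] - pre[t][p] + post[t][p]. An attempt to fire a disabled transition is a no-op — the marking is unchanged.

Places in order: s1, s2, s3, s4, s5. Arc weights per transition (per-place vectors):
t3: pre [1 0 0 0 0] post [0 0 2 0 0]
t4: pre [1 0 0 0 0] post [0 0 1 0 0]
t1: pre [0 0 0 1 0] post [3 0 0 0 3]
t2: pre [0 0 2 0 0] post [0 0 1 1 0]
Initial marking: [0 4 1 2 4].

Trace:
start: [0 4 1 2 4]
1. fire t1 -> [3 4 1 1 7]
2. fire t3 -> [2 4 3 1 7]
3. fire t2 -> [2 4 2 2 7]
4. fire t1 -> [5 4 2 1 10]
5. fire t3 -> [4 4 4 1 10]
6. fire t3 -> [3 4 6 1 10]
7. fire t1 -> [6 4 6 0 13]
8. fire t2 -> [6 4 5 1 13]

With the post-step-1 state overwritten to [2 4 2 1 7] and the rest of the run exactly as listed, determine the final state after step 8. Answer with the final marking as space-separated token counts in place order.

5 4 6 1 13

state after step 1 := [2 4 2 1 7]
2. fire t3 -> [1 4 4 1 7]
3. fire t2 -> [1 4 3 2 7]
4. fire t1 -> [4 4 3 1 10]
5. fire t3 -> [3 4 5 1 10]
6. fire t3 -> [2 4 7 1 10]
7. fire t1 -> [5 4 7 0 13]
8. fire t2 -> [5 4 6 1 13]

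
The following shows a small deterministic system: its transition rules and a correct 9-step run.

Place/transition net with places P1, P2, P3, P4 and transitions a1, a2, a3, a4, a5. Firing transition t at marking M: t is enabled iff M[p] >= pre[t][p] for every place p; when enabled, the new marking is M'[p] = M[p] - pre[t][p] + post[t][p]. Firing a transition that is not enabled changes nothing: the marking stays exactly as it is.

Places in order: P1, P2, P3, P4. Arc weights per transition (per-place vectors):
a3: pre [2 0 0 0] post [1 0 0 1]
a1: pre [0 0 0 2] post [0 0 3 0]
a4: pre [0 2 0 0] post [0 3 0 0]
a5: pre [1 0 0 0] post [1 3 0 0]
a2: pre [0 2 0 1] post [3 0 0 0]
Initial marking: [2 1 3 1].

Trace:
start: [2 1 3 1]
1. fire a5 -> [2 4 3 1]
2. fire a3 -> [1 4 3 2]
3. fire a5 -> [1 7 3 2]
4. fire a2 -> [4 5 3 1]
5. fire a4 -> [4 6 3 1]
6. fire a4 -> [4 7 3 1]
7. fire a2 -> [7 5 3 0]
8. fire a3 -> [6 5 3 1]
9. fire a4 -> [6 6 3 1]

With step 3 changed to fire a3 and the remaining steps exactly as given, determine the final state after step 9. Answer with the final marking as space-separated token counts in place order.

(re-executing from step 3 with the substitution; state before step 3: [1 4 3 2])
3. fire a3 -> [1 4 3 2]
4. fire a2 -> [4 2 3 1]
5. fire a4 -> [4 3 3 1]
6. fire a4 -> [4 4 3 1]
7. fire a2 -> [7 2 3 0]
8. fire a3 -> [6 2 3 1]
9. fire a4 -> [6 3 3 1]

6 3 3 1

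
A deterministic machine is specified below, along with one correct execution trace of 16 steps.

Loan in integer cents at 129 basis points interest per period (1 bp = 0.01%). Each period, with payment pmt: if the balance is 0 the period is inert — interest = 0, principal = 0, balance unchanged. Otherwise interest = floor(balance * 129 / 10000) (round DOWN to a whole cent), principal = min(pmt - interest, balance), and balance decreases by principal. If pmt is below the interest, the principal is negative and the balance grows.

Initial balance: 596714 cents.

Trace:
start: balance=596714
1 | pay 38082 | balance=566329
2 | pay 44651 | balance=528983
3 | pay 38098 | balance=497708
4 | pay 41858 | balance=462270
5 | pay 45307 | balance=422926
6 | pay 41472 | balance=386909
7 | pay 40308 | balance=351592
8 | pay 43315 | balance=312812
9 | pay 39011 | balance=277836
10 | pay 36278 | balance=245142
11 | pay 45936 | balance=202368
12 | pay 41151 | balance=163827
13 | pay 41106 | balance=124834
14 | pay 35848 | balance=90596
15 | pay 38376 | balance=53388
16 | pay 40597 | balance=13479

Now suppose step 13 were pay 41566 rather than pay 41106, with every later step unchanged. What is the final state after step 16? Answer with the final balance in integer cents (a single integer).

(re-executing from step 13 with the substitution; state before step 13: balance=163827)
13 | pay 41566 | balance=124374
14 | pay 35848 | balance=90130
15 | pay 38376 | balance=52916
16 | pay 40597 | balance=13001

13001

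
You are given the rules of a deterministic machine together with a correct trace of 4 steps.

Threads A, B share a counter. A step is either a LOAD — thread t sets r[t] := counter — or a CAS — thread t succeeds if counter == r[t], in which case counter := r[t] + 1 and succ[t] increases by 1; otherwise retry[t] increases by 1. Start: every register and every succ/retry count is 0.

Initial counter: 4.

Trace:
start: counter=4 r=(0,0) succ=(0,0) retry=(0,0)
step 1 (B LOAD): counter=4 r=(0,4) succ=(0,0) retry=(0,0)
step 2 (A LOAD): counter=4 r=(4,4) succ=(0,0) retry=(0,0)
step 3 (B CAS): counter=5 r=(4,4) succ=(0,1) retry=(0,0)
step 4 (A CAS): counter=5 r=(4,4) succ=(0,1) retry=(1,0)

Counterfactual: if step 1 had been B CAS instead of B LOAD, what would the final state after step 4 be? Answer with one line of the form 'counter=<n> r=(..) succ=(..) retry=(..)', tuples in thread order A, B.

(re-executing from step 1 with the substitution; state before step 1: counter=4 r=(0,0) succ=(0,0) retry=(0,0))
step 1 (B CAS): counter=4 r=(0,0) succ=(0,0) retry=(0,1)
step 2 (A LOAD): counter=4 r=(4,0) succ=(0,0) retry=(0,1)
step 3 (B CAS): counter=4 r=(4,0) succ=(0,0) retry=(0,2)
step 4 (A CAS): counter=5 r=(4,0) succ=(1,0) retry=(0,2)

counter=5 r=(4,0) succ=(1,0) retry=(0,2)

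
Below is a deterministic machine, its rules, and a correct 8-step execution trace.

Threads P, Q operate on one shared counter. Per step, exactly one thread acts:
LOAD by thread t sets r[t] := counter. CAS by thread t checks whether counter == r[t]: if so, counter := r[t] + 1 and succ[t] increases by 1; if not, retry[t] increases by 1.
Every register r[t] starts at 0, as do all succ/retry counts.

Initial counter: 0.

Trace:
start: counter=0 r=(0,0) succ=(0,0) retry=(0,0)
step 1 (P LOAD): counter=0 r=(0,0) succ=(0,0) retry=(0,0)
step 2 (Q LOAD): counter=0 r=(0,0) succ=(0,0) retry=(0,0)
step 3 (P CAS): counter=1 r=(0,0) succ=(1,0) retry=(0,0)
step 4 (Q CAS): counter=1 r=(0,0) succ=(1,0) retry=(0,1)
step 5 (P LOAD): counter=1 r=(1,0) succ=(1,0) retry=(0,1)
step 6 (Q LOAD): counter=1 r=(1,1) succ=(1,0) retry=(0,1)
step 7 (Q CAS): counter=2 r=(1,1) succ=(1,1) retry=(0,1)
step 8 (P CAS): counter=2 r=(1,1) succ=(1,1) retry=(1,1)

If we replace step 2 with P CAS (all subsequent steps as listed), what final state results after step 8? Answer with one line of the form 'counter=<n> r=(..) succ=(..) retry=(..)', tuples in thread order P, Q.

counter=2 r=(1,1) succ=(1,1) retry=(2,1)

(re-executing from step 2 with the substitution; state before step 2: counter=0 r=(0,0) succ=(0,0) retry=(0,0))
step 2 (P CAS): counter=1 r=(0,0) succ=(1,0) retry=(0,0)
step 3 (P CAS): counter=1 r=(0,0) succ=(1,0) retry=(1,0)
step 4 (Q CAS): counter=1 r=(0,0) succ=(1,0) retry=(1,1)
step 5 (P LOAD): counter=1 r=(1,0) succ=(1,0) retry=(1,1)
step 6 (Q LOAD): counter=1 r=(1,1) succ=(1,0) retry=(1,1)
step 7 (Q CAS): counter=2 r=(1,1) succ=(1,1) retry=(1,1)
step 8 (P CAS): counter=2 r=(1,1) succ=(1,1) retry=(2,1)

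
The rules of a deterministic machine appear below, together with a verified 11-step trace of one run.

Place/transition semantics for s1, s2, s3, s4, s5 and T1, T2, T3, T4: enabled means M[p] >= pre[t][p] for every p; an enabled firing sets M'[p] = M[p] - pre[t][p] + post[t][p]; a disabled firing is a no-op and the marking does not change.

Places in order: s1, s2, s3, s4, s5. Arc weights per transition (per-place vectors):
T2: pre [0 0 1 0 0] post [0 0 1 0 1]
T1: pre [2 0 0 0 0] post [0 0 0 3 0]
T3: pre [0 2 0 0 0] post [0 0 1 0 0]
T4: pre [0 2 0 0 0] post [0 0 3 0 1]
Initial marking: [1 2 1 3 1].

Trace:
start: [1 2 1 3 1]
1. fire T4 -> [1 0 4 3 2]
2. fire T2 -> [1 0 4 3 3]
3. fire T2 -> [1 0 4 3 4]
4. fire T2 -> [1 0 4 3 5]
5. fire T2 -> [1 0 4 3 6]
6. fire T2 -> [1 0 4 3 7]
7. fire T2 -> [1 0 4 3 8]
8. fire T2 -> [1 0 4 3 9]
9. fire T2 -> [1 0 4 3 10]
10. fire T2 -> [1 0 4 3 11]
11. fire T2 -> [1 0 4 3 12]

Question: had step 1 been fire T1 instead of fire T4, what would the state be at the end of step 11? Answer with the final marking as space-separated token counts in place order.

1 2 1 3 11

(re-executing from step 1 with the substitution; state before step 1: [1 2 1 3 1])
1. fire T1 -> [1 2 1 3 1]
2. fire T2 -> [1 2 1 3 2]
3. fire T2 -> [1 2 1 3 3]
4. fire T2 -> [1 2 1 3 4]
5. fire T2 -> [1 2 1 3 5]
6. fire T2 -> [1 2 1 3 6]
7. fire T2 -> [1 2 1 3 7]
8. fire T2 -> [1 2 1 3 8]
9. fire T2 -> [1 2 1 3 9]
10. fire T2 -> [1 2 1 3 10]
11. fire T2 -> [1 2 1 3 11]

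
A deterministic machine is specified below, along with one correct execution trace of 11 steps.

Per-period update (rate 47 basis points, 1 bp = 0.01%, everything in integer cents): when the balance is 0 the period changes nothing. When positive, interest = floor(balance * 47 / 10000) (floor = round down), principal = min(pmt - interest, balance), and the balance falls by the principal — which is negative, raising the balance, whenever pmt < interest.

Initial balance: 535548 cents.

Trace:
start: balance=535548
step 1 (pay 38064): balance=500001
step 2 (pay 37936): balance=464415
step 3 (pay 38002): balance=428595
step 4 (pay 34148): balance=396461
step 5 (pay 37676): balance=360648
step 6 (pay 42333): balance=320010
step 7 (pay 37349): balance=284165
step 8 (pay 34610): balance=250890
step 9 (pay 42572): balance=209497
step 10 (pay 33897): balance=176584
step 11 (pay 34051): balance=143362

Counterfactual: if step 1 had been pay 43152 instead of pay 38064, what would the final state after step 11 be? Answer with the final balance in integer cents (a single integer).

(re-executing from step 1 with the substitution; state before step 1: balance=535548)
step 1 (pay 43152): balance=494913
step 2 (pay 37936): balance=459303
step 3 (pay 38002): balance=423459
step 4 (pay 34148): balance=391301
step 5 (pay 37676): balance=355464
step 6 (pay 42333): balance=314801
step 7 (pay 37349): balance=278931
step 8 (pay 34610): balance=245631
step 9 (pay 42572): balance=204213
step 10 (pay 33897): balance=171275
step 11 (pay 34051): balance=138028

138028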